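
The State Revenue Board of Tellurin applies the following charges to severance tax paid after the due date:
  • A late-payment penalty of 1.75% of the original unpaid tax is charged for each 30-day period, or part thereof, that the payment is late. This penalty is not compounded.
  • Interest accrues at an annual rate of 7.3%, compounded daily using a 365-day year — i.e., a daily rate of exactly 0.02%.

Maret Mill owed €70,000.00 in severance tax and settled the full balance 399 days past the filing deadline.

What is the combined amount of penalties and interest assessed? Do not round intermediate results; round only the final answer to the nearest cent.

Penalty periods: ⌈399/30⌉ = 14; penalty = 14 × 1.75% × €70,000.00 = €17,150.00
Interest: €70,000.00 × ((1 + 0.0002)^399 − 1) = €70,000.00 × 0.08306179… = €5,814.3253…
Penalties + interest = €17,150.0000 + €5,814.3253… = €22,964.33

€22,964.33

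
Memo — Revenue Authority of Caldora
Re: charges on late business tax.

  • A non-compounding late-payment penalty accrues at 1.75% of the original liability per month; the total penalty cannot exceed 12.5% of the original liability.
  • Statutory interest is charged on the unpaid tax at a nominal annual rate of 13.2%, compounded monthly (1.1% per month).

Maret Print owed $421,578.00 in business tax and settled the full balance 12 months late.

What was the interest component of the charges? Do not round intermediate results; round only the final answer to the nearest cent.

$59,141.57

Interest: $421,578.00 × ((1 + 0.011)^12 − 1) = $421,578.00 × 0.1402862… = $59,141.5741…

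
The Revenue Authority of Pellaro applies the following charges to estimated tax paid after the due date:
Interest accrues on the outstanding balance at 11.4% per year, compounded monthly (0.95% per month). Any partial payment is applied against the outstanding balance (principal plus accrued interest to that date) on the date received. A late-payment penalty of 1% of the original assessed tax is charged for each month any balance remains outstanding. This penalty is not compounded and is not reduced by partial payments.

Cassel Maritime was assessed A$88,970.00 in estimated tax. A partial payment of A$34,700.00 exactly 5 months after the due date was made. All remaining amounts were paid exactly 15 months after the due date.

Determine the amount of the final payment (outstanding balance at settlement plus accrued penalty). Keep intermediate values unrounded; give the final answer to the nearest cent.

A$77,731.49

Balance at month 5: A$88,970.0000 × (1 + 0.0095)^5 = A$93,277.1369…
After A$34,700.00 payment: A$93,277.1369… − A$34,700.00 = A$58,577.1369…
Balance at month 15: A$58,577.1369… × (1 + 0.0095)^10 = A$64,385.9893…
Penalty: 15 × 1% × A$88,970.00 = A$13,345.50
Final settlement = outstanding balance + penalty = A$64,385.9893… + A$13,345.50 = A$77,731.49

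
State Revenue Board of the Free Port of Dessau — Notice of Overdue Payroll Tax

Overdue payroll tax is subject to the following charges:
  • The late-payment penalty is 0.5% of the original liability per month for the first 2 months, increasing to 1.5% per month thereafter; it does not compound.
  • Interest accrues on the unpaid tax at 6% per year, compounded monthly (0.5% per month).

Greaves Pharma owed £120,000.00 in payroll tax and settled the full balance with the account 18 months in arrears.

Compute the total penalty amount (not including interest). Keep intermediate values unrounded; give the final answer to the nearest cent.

Penalty, months 1–2: 2 × 0.5% × £120,000.00 = £1,200.00
Penalty, months 3–18: 16 × 1.5% × £120,000.00 = £28,800.00
Total penalty = £1,200.00 + £28,800.00 = £30,000.00

£30,000.00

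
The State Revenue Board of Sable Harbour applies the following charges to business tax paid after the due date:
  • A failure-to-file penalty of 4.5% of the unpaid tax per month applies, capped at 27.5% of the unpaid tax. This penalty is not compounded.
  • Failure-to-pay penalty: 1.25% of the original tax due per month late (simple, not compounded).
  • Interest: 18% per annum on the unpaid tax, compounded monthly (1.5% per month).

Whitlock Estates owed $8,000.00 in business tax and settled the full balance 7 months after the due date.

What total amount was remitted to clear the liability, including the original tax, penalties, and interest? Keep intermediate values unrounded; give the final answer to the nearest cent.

$11,778.76

Failure-to-file: 7 × 4.5% × $8,000.00 = $2,520.00, capped at 27.5% × $8,000.00 = $2,200.00
Failure-to-pay penalty: 7 × 1.25% × $8,000.00 = $700.00
Interest: $8,000.00 × ((1 + 0.015)^7 − 1) = $8,000.00 × 0.1098449… = $878.7593…
Total = $8,000.00 + $2,900.0000 + $878.7593… = $11,778.76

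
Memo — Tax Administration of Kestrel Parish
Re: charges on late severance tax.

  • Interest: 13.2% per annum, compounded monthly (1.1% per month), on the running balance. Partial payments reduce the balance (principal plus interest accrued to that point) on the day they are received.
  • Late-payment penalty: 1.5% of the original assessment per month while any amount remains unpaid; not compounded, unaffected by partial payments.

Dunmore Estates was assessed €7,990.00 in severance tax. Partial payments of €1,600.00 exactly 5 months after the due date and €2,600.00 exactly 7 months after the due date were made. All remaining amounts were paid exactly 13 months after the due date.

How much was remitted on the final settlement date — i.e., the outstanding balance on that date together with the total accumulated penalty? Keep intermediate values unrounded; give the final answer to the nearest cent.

€6,246.43

Balance at month 5: €7,990.0000 × (1 + 0.011)^5 = €8,439.2248…
After €1,600.00 payment: €8,439.2248… − €1,600.00 = €6,839.2248…
Balance at month 7: €6,839.2248… × (1 + 0.011)^2 = €6,990.5153…
After €2,600.00 payment: €6,990.5153… − €2,600.00 = €4,390.5153…
Balance at month 13: €4,390.5153… × (1 + 0.011)^6 = €4,688.3760…
Penalty: 13 × 1.5% × €7,990.00 = €1,558.05
Final settlement = outstanding balance + penalty = €4,688.3760… + €1,558.05 = €6,246.43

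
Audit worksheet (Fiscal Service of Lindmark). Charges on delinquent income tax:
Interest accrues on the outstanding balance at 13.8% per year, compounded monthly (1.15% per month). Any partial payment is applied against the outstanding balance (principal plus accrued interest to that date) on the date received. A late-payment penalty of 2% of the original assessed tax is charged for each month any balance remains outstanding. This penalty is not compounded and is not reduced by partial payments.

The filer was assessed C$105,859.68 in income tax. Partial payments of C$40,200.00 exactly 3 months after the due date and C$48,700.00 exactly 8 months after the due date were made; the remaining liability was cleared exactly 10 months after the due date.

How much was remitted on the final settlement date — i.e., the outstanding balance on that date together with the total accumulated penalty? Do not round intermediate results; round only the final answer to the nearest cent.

C$46,478.74

Balance at month 3: C$105,859.6800 × (1 + 0.0115)^3 = C$109,553.9998…
After C$40,200.00 payment: C$109,553.9998… − C$40,200.00 = C$69,353.9998…
Balance at month 8: C$69,353.9998… × (1 + 0.0115)^5 = C$73,434.6363…
After C$48,700.00 payment: C$73,434.6363… − C$48,700.00 = C$24,734.6363…
Balance at month 10: C$24,734.6363… × (1 + 0.0115)^2 = C$25,306.8041…
Penalty: 10 × 2% × C$105,859.68 = C$21,171.94…
Final settlement = outstanding balance + penalty = C$25,306.8041… + C$21,171.94… = C$46,478.74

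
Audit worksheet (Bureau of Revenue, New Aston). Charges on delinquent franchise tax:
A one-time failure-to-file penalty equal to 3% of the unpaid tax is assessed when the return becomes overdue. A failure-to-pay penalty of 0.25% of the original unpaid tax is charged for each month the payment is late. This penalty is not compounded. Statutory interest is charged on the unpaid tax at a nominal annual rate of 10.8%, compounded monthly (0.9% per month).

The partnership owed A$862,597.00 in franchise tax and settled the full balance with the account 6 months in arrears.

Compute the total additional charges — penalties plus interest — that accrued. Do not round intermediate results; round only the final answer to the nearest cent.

A$86,457.82

Failure-to-file penalty: 3% × A$862,597.00 = A$25,877.91
Failure-to-pay penalty: 6 × 0.25% × A$862,597.00 = A$12,938.96…
Interest: A$862,597.00 × ((1 + 0.009)^6 − 1) = A$862,597.00 × 0.0552297… = A$47,640.9552…
Penalties + interest = A$38,816.8650 + A$47,640.9552… = A$86,457.82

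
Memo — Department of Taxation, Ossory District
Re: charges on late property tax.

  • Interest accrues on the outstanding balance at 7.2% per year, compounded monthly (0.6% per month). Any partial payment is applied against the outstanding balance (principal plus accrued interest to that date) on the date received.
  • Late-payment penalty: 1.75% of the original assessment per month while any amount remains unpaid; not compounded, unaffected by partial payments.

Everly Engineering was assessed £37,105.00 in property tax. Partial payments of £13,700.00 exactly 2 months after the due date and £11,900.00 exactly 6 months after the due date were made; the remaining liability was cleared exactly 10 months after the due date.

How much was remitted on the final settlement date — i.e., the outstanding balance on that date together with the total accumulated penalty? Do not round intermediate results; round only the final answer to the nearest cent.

£19,326.00

Balance at month 2: £37,105.0000 × (1 + 0.006)^2 = £37,551.5958…
After £13,700.00 payment: £37,551.5958… − £13,700.00 = £23,851.5958…
Balance at month 6: £23,851.5958… × (1 + 0.006)^4 = £24,429.2067…
After £11,900.00 payment: £24,429.2067… − £11,900.00 = £12,529.2067…
Balance at month 10: £12,529.2067… × (1 + 0.006)^4 = £12,832.6248…
Penalty: 10 × 1.75% × £37,105.00 = £6,493.38…
Final settlement = outstanding balance + penalty = £12,832.6248… + £6,493.38… = £19,326.00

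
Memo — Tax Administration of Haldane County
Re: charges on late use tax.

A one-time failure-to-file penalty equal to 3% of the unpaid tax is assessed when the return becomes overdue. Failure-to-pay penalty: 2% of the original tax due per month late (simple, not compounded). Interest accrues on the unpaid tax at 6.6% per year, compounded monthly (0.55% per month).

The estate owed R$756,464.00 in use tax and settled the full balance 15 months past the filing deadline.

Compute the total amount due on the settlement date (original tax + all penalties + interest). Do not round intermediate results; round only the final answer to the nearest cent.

R$1,070,966.34

Failure-to-file penalty: 3% × R$756,464.00 = R$22,693.92
Failure-to-pay penalty: 15 × 2% × R$756,464.00 = R$226,939.20
Interest: R$756,464.00 × ((1 + 0.0055)^15 − 1) = R$756,464.00 × 0.0857532… = R$64,869.2200…
Total = R$756,464.00 + R$249,633.1200 + R$64,869.2200… = R$1,070,966.34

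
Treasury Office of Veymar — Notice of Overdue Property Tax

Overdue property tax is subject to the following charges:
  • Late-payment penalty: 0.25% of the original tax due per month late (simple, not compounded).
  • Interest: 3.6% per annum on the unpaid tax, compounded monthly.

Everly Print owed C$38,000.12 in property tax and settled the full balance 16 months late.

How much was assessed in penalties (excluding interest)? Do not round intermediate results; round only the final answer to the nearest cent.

Late-payment penalty = 0.25% × C$38,000.12 × 16 mo = C$1,520.00…

C$1,520.00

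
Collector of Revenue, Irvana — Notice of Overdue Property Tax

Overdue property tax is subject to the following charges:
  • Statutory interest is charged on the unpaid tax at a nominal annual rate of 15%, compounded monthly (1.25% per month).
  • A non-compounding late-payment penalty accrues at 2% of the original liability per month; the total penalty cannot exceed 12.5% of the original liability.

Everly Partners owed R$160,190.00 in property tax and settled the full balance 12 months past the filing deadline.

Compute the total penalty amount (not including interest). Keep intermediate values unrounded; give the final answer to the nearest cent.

R$20,023.75

Penalty (uncapped): 12 × 2% × R$160,190.00 = R$38,445.60; cap = 12.5% × R$160,190.00 = R$20,023.75 → penalty = R$20,023.75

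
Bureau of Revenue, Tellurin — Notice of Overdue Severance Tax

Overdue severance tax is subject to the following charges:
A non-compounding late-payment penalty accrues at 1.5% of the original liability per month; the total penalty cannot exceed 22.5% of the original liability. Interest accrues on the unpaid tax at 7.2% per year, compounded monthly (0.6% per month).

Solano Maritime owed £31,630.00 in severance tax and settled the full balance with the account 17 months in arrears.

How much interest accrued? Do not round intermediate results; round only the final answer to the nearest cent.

£3,385.87

Interest: £31,630.00 × ((1 + 0.006)^17 − 1) = £31,630.00 × 0.1070460… = £3,385.8654…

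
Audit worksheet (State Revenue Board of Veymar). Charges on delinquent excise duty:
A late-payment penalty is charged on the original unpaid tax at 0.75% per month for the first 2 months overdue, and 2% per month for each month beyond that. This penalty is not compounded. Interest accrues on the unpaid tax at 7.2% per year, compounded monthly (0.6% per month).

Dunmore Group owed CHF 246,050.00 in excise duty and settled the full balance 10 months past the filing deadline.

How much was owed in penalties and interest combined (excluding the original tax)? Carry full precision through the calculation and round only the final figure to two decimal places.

Penalty, months 1–2: 2 × 0.75% × CHF 246,050.00 = CHF 3,690.75
Penalty, months 3–10: 8 × 2% × CHF 246,050.00 = CHF 39,368.00
Interest: CHF 246,050.00 × ((1 + 0.006)^10 − 1) = CHF 246,050.00 × 0.0616462… = CHF 15,168.0461…
Penalties + interest = CHF 43,058.7500 + CHF 15,168.0461… = CHF 58,226.80

CHF 58,226.80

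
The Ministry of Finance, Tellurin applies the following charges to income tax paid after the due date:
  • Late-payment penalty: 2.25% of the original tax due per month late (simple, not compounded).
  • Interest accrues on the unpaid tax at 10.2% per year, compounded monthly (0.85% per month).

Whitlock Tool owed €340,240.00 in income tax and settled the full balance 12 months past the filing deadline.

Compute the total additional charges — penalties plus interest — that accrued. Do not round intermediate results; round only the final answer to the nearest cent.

€128,238.57

Late-payment penalty = 2.25% × €340,240.00 × 12 mo = €91,864.80
Interest: €340,240.00 × ((1 + 0.0085)^12 − 1) = €340,240.00 × 0.1069062… = €36,373.7746…
Penalties + interest = €91,864.8000 + €36,373.7746… = €128,238.57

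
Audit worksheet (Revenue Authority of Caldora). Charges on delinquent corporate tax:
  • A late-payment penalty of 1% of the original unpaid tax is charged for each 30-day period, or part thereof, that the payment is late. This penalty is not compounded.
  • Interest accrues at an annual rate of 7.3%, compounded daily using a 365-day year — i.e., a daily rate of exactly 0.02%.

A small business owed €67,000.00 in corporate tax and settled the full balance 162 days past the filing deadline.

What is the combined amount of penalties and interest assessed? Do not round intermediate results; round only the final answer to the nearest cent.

Penalty periods: ⌈162/30⌉ = 6; penalty = 6 × 1% × €67,000.00 = €4,020.00
Interest: €67,000.00 × ((1 + 0.0002)^162 − 1) = €67,000.00 × 0.03292725… = €2,206.1257…
Penalties + interest = €4,020.0000 + €2,206.1257… = €6,226.13

€6,226.13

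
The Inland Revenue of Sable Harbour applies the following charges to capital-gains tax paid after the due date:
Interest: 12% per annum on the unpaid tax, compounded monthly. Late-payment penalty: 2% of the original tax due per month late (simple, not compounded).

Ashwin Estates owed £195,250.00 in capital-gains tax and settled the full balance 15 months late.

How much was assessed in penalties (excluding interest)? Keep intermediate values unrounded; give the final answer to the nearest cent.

Late-payment penalty: 15 × 2% × £195,250.00 = £58,575.00

£58,575.00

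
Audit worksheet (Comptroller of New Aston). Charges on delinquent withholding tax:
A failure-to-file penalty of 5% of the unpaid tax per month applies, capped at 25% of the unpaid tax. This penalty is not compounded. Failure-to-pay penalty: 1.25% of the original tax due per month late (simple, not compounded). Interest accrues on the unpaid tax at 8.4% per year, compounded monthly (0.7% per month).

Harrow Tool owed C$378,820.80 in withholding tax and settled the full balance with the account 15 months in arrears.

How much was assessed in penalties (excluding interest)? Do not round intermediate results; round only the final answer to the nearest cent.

C$165,734.10

Failure-to-file: 15 × 5% × C$378,820.80 = C$284,115.60, capped at 25% × C$378,820.80 = C$94,705.20
Failure-to-pay penalty = 1.25% × C$378,820.80 × 15 mo = C$71,028.90
Total penalty = C$94,705.20 + C$71,028.90 = C$165,734.10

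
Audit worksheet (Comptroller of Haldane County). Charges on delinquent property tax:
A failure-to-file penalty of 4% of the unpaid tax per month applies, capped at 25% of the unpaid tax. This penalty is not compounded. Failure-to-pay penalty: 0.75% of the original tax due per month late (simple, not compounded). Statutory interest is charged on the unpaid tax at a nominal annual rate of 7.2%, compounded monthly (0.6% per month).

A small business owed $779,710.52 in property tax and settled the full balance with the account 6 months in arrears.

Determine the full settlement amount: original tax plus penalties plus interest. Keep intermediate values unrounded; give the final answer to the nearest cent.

$1,030,422.02

Failure-to-file: 6 × 4% × $779,710.52 = $187,130.52… (under the 25% cap)
Failure-to-pay penalty: 6 × 0.75% × $779,710.52 = $35,086.97…
Interest: $779,710.52 × ((1 + 0.006)^6 − 1) = $779,710.52 × 0.0365443… = $28,494.0059…
Total = $779,710.52 + $222,217.4982 + $28,494.0059… = $1,030,422.02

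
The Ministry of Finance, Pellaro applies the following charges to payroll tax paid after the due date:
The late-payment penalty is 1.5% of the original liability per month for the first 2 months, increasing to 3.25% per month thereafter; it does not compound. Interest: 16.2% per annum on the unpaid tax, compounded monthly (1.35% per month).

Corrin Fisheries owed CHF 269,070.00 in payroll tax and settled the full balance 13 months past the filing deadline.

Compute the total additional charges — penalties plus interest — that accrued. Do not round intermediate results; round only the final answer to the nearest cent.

CHF 155,507.26

Penalty, months 1–2: 2 × 1.5% × CHF 269,070.00 = CHF 8,072.10
Penalty, months 3–13: 11 × 3.25% × CHF 269,070.00 = CHF 96,192.53…
Interest: CHF 269,070.00 × ((1 + 0.0135)^13 − 1) = CHF 269,070.00 × 0.1904435… = CHF 51,242.6335…
Penalties + interest = CHF 104,264.6250 + CHF 51,242.6335… = CHF 155,507.26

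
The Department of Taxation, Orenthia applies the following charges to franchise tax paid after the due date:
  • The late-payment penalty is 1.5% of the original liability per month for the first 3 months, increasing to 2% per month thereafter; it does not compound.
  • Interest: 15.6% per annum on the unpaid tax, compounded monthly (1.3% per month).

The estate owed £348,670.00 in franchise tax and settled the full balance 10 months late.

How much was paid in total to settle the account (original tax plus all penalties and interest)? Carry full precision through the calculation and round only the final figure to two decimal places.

Penalty, months 1–3: 3 × 1.5% × £348,670.00 = £15,690.15
Penalty, months 4–10: 7 × 2% × £348,670.00 = £48,813.80
Interest: £348,670.00 × ((1 + 0.013)^10 − 1) = £348,670.00 × 0.1378747… = £48,072.7829…
Total = £348,670.00 + £64,503.9500 + £48,072.7829… = £461,246.73

£461,246.73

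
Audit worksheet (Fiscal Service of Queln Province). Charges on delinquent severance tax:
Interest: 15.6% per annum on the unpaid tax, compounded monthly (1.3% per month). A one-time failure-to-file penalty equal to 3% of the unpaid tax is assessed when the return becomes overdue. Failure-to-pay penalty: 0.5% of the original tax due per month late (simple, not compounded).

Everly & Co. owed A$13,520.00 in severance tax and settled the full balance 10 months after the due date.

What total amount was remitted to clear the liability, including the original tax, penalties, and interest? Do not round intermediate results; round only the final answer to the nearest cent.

A$16,465.67

Failure-to-file penalty: 3% × A$13,520.00 = A$405.60
Failure-to-pay penalty: 10 × 0.5% × A$13,520.00 = A$676.00
Interest: A$13,520.00 × ((1 + 0.013)^10 − 1) = A$13,520.00 × 0.1378747… = A$1,864.0664…
Total = A$13,520.00 + A$1,081.6000 + A$1,864.0664… = A$16,465.67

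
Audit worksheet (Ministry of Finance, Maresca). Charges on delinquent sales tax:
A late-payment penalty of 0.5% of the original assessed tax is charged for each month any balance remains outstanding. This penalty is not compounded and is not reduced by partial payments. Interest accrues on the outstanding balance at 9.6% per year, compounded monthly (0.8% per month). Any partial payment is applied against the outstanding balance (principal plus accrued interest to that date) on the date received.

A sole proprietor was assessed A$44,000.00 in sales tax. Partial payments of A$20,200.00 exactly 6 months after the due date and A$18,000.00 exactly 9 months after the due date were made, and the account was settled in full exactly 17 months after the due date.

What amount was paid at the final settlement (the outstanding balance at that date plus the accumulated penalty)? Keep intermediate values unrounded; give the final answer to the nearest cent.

Balance at month 6: A$44,000.0000 × (1 + 0.008)^6 = A$46,154.6933…
After A$20,200.00 payment: A$46,154.6933… − A$20,200.00 = A$25,954.6933…
Balance at month 9: A$25,954.6933… × (1 + 0.008)^3 = A$26,582.6025…
After A$18,000.00 payment: A$26,582.6025… − A$18,000.00 = A$8,582.6025…
Balance at month 17: A$8,582.6025… × (1 + 0.008)^8 = A$9,147.5176…
Penalty: 17 × 0.5% × A$44,000.00 = A$3,740.00
Final settlement = outstanding balance + penalty = A$9,147.5176… + A$3,740.00 = A$12,887.52

A$12,887.52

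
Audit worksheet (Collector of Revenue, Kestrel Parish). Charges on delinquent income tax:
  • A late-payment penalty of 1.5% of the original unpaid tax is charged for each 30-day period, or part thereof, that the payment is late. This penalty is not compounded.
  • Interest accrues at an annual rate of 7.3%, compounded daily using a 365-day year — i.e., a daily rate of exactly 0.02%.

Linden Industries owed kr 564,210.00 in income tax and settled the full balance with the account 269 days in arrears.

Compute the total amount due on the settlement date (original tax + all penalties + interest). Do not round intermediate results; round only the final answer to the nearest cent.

Penalty periods: ⌈269/30⌉ = 9; penalty = 9 × 1.5% × kr 564,210.00 = kr 76,168.35
Interest: kr 564,210.00 × ((1 + 0.0002)^269 − 1) = kr 564,210.00 × 0.05526785… = kr 31,182.6735…
Total = kr 564,210.00 + kr 76,168.3500 + kr 31,182.6735… = kr 671,561.02

kr 671,561.02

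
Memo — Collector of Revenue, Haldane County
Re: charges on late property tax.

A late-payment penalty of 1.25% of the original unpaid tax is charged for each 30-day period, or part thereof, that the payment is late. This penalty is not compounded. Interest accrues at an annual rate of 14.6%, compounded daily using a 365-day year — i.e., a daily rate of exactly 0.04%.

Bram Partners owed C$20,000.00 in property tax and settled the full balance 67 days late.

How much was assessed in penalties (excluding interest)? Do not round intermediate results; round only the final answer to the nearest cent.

Penalty periods: ⌈67/30⌉ = 3; penalty = 3 × 1.25% × C$20,000.00 = C$750.00

C$750.00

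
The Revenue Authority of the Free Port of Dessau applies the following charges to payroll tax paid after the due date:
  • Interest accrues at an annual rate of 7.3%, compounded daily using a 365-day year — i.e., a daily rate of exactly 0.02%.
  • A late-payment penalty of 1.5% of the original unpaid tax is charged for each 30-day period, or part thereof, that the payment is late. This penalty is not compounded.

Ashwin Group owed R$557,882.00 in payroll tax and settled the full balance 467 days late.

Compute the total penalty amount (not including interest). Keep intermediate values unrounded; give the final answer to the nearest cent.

Penalty periods: ⌈467/30⌉ = 16; penalty = 16 × 1.5% × R$557,882.00 = R$133,891.68

R$133,891.68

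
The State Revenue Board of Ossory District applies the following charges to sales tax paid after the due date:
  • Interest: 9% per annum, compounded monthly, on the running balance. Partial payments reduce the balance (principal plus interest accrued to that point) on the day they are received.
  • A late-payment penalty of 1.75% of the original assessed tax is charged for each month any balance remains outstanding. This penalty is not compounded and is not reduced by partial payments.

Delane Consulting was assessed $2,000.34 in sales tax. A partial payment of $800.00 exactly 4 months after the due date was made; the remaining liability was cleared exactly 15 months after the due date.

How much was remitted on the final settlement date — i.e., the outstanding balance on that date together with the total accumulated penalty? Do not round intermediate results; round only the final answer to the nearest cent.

Monthly rate = 9% ÷ 12 = 0.75%
Balance at month 4: $2,000.3400 × (1 + 0.0075)^4 = $2,061.0287…
After $800.00 payment: $2,061.0287… − $800.00 = $1,261.0287…
Balance at month 15: $1,261.0287… × (1 + 0.0075)^11 = $1,369.0540…
Penalty: 15 × 1.75% × $2,000.34 = $525.09…
Final settlement = outstanding balance + penalty = $1,369.0540… + $525.09… = $1,894.14

$1,894.14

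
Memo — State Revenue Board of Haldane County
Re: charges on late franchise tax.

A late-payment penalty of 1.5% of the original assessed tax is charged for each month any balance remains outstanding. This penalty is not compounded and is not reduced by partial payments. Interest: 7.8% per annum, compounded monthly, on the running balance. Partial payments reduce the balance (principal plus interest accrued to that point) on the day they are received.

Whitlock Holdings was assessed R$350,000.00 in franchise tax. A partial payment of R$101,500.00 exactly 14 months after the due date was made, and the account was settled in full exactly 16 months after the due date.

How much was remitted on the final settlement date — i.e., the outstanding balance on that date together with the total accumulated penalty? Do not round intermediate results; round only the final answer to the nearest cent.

R$369,405.69

Monthly rate = 7.8% ÷ 12 = 0.65%
Balance at month 14: R$350,000.0000 × (1 + 0.0065)^14 = R$383,231.2833…
After R$101,500.00 payment: R$383,231.2833… − R$101,500.00 = R$281,731.2833…
Balance at month 16: R$281,731.2833… × (1 + 0.0065)^2 = R$285,405.6932…
Penalty: 16 × 1.5% × R$350,000.00 = R$84,000.00
Final settlement = outstanding balance + penalty = R$285,405.6932… + R$84,000.00 = R$369,405.69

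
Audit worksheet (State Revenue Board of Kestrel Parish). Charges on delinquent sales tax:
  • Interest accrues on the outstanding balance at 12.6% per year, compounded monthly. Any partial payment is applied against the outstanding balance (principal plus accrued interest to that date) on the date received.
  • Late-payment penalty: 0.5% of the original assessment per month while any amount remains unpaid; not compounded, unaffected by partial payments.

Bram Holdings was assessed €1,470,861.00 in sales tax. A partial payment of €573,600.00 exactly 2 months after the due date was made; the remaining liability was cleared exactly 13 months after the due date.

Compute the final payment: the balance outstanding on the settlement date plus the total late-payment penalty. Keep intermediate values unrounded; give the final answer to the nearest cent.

€1,136,947.30

Monthly rate = 12.6% ÷ 12 = 1.05%
Balance at month 2: €1,470,861.0000 × (1 + 0.0105)^2 = €1,501,911.2434…
After €573,600.00 payment: €1,501,911.2434… − €573,600.00 = €928,311.2434…
Balance at month 13: €928,311.2434… × (1 + 0.0105)^11 = €1,041,341.3333…
Penalty: 13 × 0.5% × €1,470,861.00 = €95,605.97…
Final settlement = outstanding balance + penalty = €1,041,341.3333… + €95,605.97… = €1,136,947.30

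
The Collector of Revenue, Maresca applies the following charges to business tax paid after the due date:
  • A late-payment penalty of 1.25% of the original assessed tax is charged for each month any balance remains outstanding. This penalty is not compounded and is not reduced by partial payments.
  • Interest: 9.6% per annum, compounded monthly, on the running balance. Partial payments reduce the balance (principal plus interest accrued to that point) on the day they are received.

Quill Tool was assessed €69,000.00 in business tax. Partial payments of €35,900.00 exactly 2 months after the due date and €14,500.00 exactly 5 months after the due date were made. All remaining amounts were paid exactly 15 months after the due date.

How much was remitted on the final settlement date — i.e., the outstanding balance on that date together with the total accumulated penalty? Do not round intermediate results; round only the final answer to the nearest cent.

€35,176.81

Monthly rate = 9.6% ÷ 12 = 0.8%
Balance at month 2: €69,000.0000 × (1 + 0.008)^2 = €70,108.4160
After €35,900.00 payment: €70,108.4160 − €35,900.00 = €34,208.4160
Balance at month 5: €34,208.4160 × (1 + 0.008)^3 = €35,036.0035…
After €14,500.00 payment: €35,036.0035… − €14,500.00 = €20,536.0035…
Balance at month 15: €20,536.0035… × (1 + 0.008)^10 = €22,239.3071…
Penalty: 15 × 1.25% × €69,000.00 = €12,937.50
Final settlement = outstanding balance + penalty = €22,239.3071… + €12,937.50 = €35,176.81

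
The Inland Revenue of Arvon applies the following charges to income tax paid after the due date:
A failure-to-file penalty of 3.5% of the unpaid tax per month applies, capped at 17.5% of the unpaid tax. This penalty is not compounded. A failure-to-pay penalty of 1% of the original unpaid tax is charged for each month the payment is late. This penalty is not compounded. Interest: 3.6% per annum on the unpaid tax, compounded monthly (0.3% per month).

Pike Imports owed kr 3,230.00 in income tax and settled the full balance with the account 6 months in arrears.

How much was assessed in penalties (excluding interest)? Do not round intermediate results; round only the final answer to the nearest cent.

kr 759.05

Failure-to-file: 6 × 3.5% × kr 3,230.00 = kr 678.30, capped at 17.5% × kr 3,230.00 = kr 565.25
Failure-to-pay penalty = 1% × kr 3,230.00 × 6 mo = kr 193.80
Total penalty = kr 565.25 + kr 193.80 = kr 759.05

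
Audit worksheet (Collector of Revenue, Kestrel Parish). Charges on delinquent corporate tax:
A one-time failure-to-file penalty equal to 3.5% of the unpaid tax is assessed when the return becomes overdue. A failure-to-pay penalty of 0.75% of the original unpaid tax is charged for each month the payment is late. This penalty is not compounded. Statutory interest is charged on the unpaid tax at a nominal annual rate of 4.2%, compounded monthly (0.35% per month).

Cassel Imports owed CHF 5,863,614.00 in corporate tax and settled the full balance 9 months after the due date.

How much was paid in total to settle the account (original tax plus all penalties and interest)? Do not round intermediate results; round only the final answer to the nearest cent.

CHF 6,651,945.36

Failure-to-file penalty: 3.5% × CHF 5,863,614.00 = CHF 205,226.49
Failure-to-pay penalty: 9 × 0.75% × CHF 5,863,614.00 = CHF 395,793.95…
Interest: CHF 5,863,614.00 × ((1 + 0.0035)^9 − 1) = CHF 5,863,614.00 × 0.0319446… = CHF 187,310.9238…
Total = CHF 5,863,614.00 + CHF 601,020.4350 + CHF 187,310.9238… = CHF 6,651,945.36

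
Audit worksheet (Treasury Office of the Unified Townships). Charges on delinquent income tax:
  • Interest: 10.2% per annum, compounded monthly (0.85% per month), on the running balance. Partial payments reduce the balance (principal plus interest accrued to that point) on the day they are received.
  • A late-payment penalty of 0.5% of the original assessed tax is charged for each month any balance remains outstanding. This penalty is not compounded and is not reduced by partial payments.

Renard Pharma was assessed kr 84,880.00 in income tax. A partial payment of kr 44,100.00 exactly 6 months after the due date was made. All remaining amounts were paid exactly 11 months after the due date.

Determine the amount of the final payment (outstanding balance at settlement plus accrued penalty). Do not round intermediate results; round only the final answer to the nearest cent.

Balance at month 6: kr 84,880.0000 × (1 + 0.0085)^6 = kr 89,301.9179…
After kr 44,100.00 payment: kr 89,301.9179… − kr 44,100.00 = kr 45,201.9179…
Balance at month 11: kr 45,201.9179… × (1 + 0.0085)^5 = kr 47,155.9366…
Penalty: 11 × 0.5% × kr 84,880.00 = kr 4,668.40
Final settlement = outstanding balance + penalty = kr 47,155.9366… + kr 4,668.40 = kr 51,824.34

kr 51,824.34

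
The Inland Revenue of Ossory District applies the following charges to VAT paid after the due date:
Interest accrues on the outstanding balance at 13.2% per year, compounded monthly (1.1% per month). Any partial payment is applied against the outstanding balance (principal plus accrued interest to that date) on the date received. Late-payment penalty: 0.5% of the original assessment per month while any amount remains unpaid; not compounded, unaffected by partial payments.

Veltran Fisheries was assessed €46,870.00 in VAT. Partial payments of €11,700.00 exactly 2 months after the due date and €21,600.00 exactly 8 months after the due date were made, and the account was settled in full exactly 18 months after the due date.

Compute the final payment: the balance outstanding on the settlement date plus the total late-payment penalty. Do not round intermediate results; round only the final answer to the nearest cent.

€23,254.08

Balance at month 2: €46,870.0000 × (1 + 0.011)^2 = €47,906.8113…
After €11,700.00 payment: €47,906.8113… − €11,700.00 = €36,206.8113…
Balance at month 8: €36,206.8113… × (1 + 0.011)^6 = €38,663.1480…
After €21,600.00 payment: €38,663.1480… − €21,600.00 = €17,063.1480…
Balance at month 18: €17,063.1480… × (1 + 0.011)^10 = €19,035.7816…
Penalty: 18 × 0.5% × €46,870.00 = €4,218.30
Final settlement = outstanding balance + penalty = €19,035.7816… + €4,218.30 = €23,254.08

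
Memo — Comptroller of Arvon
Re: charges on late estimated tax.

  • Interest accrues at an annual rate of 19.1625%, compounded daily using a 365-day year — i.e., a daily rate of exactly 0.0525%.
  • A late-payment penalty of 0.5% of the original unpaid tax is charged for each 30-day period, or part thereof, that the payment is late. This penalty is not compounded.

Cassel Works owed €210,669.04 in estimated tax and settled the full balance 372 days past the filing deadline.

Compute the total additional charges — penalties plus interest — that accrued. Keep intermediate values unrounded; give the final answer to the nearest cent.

€59,116.54

Penalty periods: ⌈372/30⌉ = 13; penalty = 13 × 0.5% × €210,669.04 = €13,693.49…
Interest: €210,669.04 × ((1 + 0.000525)^372 − 1) = €210,669.04 × 0.21561333… = €45,423.0542…
Penalties + interest = €13,693.4876 + €45,423.0542… = €59,116.54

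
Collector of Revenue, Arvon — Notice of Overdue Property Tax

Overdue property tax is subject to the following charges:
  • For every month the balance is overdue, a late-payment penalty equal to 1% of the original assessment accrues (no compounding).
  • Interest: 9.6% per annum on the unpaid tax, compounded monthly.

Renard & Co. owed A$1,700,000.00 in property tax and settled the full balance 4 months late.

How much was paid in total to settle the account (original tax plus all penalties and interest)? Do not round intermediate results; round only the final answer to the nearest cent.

Late-payment penalty = 1% × A$1,700,000.00 × 4 mo = A$68,000.00
Interest (9.6%/yr ÷ 12 = 0.8%/month): A$1,700,000.00 × ((1 + 0.008)^4 − 1) = A$55,056.2886…
Total = A$1,700,000.00 + A$68,000.0000 + A$55,056.2886… = A$1,823,056.29

A$1,823,056.29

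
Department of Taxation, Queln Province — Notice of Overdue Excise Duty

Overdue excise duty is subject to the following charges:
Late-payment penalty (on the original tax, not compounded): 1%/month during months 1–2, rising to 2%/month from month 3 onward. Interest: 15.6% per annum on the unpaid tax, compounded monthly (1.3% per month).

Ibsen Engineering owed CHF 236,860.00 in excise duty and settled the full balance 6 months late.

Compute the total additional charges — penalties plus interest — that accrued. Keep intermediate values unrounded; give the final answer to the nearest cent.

CHF 42,772.03

Penalty, months 1–2: 2 × 1% × CHF 236,860.00 = CHF 4,737.20
Penalty, months 3–6: 4 × 2% × CHF 236,860.00 = CHF 18,948.80
Interest: CHF 236,860.00 × ((1 + 0.013)^6 − 1) = CHF 236,860.00 × 0.0805794… = CHF 19,086.0297…
Penalties + interest = CHF 23,686.0000 + CHF 19,086.0297… = CHF 42,772.03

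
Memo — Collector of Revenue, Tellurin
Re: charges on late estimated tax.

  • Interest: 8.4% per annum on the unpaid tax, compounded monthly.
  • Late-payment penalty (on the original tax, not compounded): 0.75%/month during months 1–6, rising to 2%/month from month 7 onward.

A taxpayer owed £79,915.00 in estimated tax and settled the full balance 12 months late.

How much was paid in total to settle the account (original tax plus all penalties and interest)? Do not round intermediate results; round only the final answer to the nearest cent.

Penalty, months 1–6: 6 × 0.75% × £79,915.00 = £3,596.18…
Penalty, months 7–12: 6 × 2% × £79,915.00 = £9,589.80
Interest (8.4%/yr ÷ 12 = 0.7%/month): £79,915.00 × ((1 + 0.007)^12 − 1) = £6,977.4315…
Total = £79,915.00 + £13,185.9750 + £6,977.4315… = £100,078.41

£100,078.41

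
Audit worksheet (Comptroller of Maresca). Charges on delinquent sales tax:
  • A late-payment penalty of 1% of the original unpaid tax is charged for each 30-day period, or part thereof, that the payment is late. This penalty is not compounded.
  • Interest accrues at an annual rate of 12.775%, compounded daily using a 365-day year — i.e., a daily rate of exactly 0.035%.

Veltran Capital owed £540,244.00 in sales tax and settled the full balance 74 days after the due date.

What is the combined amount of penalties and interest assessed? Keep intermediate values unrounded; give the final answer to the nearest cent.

£30,379.90

Penalty periods: ⌈74/30⌉ = 3; penalty = 3 × 1% × £540,244.00 = £16,207.32
Interest: £540,244.00 × ((1 + 0.00035)^74 − 1) = £540,244.00 × 0.02623367… = £14,172.5824…
Penalties + interest = £16,207.3200 + £14,172.5824… = £30,379.90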